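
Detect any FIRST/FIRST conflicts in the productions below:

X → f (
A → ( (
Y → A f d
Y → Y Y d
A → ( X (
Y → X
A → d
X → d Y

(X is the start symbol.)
Yes. A → '(' '(' / A → '(' X '(' on { '(' }; Y → A f d / Y → Y Y d on { '(', 'd' }; Y → A f d / Y → X on { 'd' }; Y → Y Y d / Y → X on { 'd', 'f' }

A FIRST/FIRST conflict occurs when two productions N → α and N → β for the same non-terminal have FIRST(α) ∩ FIRST(β) ≠ ∅ (with ε ∈ FIRST of a nullable right-hand side, so two nullable alternatives also conflict).

FIRST sets of the non-terminals at (or reachable through a nullable prefix from) the front of some alternative:
  FIRST(A) = { '(', 'd' }
  FIRST(Y) = { '(', 'd', 'f' }
  FIRST(X) = { 'd', 'f' }

Productions for X:
  X → f (: FIRST = { 'f' }
  X → d Y: FIRST = { 'd' }
Productions for A:
  A → ( (: FIRST = { '(' }
  A → ( X (: FIRST = { '(' }
  A → d: FIRST = { 'd' }
Productions for Y:
  Y → A f d: FIRST = { '(', 'd' }
  Y → Y Y d: FIRST = { '(', 'd', 'f' }
  Y → X: FIRST = { 'd', 'f' }

Conflict for A: A → ( ( and A → ( X (
  Overlap: { '(' }
Conflict for Y: Y → A f d and Y → Y Y d
  Overlap: { '(', 'd' }
Conflict for Y: Y → A f d and Y → X
  Overlap: { 'd' }
Conflict for Y: Y → Y Y d and Y → X
  Overlap: { 'd', 'f' }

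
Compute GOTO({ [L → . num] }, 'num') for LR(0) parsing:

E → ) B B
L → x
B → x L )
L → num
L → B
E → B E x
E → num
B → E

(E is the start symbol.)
{ [L → num .] }

GOTO(I, 'num') = CLOSURE({ [A → αX.β] : [A → α.Xβ] ∈ I, X = 'num' })

Items with dot before 'num', with the dot advanced:
  [L → . num] → [L → num .]
Closure adds nothing (no advanced item has the dot before a non-terminal).

GOTO = { [L → num .] }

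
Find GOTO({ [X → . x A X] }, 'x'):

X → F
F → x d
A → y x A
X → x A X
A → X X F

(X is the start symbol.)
GOTO(I, 'x') = CLOSURE({ [A → αX.β] : [A → α.Xβ] ∈ I, X = 'x' })

Items with dot before 'x', with the dot advanced:
  [X → . x A X] → [X → x . A X]
Closure of the advanced items:
  [X → x . A X] has the dot before A: add [A → . y x A], [A → . X X F]
  [A → . X X F] has the dot before X: add [X → . F], [X → . x A X]
  [X → . F] has the dot before F: add [F → . x d]

GOTO = { [A → . X X F], [A → . y x A], [F → . x d], [X → . F], [X → . x A X], [X → x . A X] }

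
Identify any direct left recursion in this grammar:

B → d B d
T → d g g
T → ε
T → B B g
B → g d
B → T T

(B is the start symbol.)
No direct left recursion

Direct left recursion occurs when N → N α for some non-terminal N (the right-hand side begins with the left-hand side itself).

B → d B d: starts with d
T → d g g: starts with d
T → ε: starts with ε
T → B B g: starts with B
B → g d: starts with g
B → T T: starts with T

No direct left recursion found.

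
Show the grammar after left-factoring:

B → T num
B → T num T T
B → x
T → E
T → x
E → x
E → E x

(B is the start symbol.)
B → T num B'
B' → ε
B' → T T
B → x
T → E
T → x
E → x
E → E x

Left-factoring transforms A → αβ₁ | αβ₂ into A → αA' and A' → β₁ | β₂
(α is the longest common prefix among the alternatives). Repeat until
no nonterminal has two alternatives with a common prefix.

Round 1: B has alternatives sharing prefix 'T num'. Introduce B': B → T num B'
  Add: B' → ε
  Add: B' → T T

No remaining common prefixes — done.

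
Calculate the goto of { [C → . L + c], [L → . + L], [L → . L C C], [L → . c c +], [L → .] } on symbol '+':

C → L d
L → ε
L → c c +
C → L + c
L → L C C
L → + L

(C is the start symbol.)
{ [L → + . L], [L → . + L], [L → . L C C], [L → . c c +], [L → .] }

GOTO(I, '+') = CLOSURE({ [A → αX.β] : [A → α.Xβ] ∈ I, X = '+' })

Items with dot before '+', with the dot advanced:
  [L → . + L] → [L → + . L]
Closure of the advanced items:
  [L → + . L] has the dot before L: add [L → .], [L → . c c +], [L → . L C C], [L → . + L]

GOTO = { [L → + . L], [L → . + L], [L → . L C C], [L → . c c +], [L → .] }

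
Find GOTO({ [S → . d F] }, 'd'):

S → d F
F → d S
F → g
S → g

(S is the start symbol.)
{ [F → . d S], [F → . g], [S → d . F] }

GOTO(I, 'd') = CLOSURE({ [A → αX.β] : [A → α.Xβ] ∈ I, X = 'd' })

Items with dot before 'd', with the dot advanced:
  [S → . d F] → [S → d . F]
Closure of the advanced items:
  [S → d . F] has the dot before F: add [F → . d S], [F → . g]

GOTO = { [F → . d S], [F → . g], [S → d . F] }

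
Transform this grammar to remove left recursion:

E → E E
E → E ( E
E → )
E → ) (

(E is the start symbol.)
E is directly left-recursive. The standard transformation for
  A → A α₁ | ... | A α_m | β₁ | ... | β_n
is
  A  → β₁ A' | ... | β_n A'
  A' → α₁ A' | ... | α_m A' | ε

E → ) becomes E → ) E'
E → ) ( becomes E → ) ( E'
E → E E becomes E' → E E'
E → E ( E becomes E' → ( E E'
Add E' → ε

Resulting grammar:
E → ) E'
E → ) ( E'
E' → E E'
E' → ( E E'
E' → ε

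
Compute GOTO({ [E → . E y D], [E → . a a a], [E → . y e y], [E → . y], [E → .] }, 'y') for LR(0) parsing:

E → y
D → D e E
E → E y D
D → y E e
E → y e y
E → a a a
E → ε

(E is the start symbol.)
GOTO(I, 'y') = CLOSURE({ [A → αX.β] : [A → α.Xβ] ∈ I, X = 'y' })

Items with dot before 'y', with the dot advanced:
  [E → . y] → [E → y .]
  [E → . y e y] → [E → y . e y]
Closure adds nothing (no advanced item has the dot before a non-terminal).

GOTO = { [E → y . e y], [E → y .] }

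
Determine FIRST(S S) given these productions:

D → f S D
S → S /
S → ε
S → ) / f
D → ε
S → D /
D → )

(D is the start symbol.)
{ ')', '/', 'f', ε }

FIRST sets of the non-terminals involved (from the grammar, by fixed-point iteration):
  FIRST(S) = { ')', '/', 'f', ε }

To compute FIRST(S S), process the symbols left to right:
Symbol S is a non-terminal. Add FIRST(S) \ {ε} = { ')', '/', 'f' }
S is nullable (ε ∈ FIRST(S)), continue to the next symbol.
Symbol S is a non-terminal. Add FIRST(S) \ {ε} = { ')', '/', 'f' }
S is nullable (ε ∈ FIRST(S)), continue to the next symbol.
All symbols are nullable, so ε is in the result.
FIRST(S S) = { ')', '/', 'f', ε }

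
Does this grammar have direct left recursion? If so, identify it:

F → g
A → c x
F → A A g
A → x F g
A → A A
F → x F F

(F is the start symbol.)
Yes, A is left-recursive

Direct left recursion occurs when N → N α for some non-terminal N (the right-hand side begins with the left-hand side itself).

F → g: starts with g
A → c x: starts with c
F → A A g: starts with A
A → x F g: starts with x
A → A A: LEFT RECURSIVE (starts with A)
F → x F F: starts with x

The grammar has direct left recursion on: A.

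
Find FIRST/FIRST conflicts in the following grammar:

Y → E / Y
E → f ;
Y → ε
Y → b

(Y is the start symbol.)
No FIRST/FIRST conflicts.

FIRST sets of the non-terminals at (or reachable through a nullable prefix from) the front of some alternative:
  FIRST(E) = { 'f' }

Productions for Y:
  Y → E / Y: FIRST = { 'f' }
  Y → ε: FIRST = { ε }
  Y → b: FIRST = { 'b' }
E has only one production, so no FIRST/FIRST conflict is possible there.

All alternatives of each non-terminal have pairwise disjoint FIRST sets.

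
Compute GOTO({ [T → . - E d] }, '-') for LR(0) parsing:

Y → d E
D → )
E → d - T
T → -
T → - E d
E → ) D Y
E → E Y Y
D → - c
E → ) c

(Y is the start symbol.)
{ [E → . ) D Y], [E → . ) c], [E → . E Y Y], [E → . d - T], [T → - . E d] }

GOTO(I, '-') = CLOSURE({ [A → αX.β] : [A → α.Xβ] ∈ I, X = '-' })

Items with dot before '-', with the dot advanced:
  [T → . - E d] → [T → - . E d]
Closure of the advanced items:
  [T → - . E d] has the dot before E: add [E → . d - T], [E → . ) D Y], [E → . E Y Y], [E → . ) c]

GOTO = { [E → . ) D Y], [E → . ) c], [E → . E Y Y], [E → . d - T], [T → - . E d] }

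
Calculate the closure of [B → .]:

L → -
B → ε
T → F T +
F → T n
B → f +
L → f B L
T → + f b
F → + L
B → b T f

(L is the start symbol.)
{ [B → .] }

Start with: [B → .]
The dot is at the end, so nothing is added.

CLOSURE = { [B → .] }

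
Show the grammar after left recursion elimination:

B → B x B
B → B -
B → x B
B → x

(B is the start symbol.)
B → x B B'
B → x B'
B' → x B B'
B' → - B'
B' → ε

B is directly left-recursive. The standard transformation for
  A → A α₁ | ... | A α_m | β₁ | ... | β_n
is
  A  → β₁ A' | ... | β_n A'
  A' → α₁ A' | ... | α_m A' | ε

B → x B becomes B → x B B'
B → x becomes B → x B'
B → B x B becomes B' → x B B'
B → B - becomes B' → - B'
Add B' → ε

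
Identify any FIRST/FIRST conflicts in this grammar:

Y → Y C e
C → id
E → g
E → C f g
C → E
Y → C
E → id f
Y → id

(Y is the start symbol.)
FIRST sets of the non-terminals at (or reachable through a nullable prefix from) the front of some alternative:
  FIRST(Y) = { 'g', 'id' }
  FIRST(C) = { 'g', 'id' }
  FIRST(E) = { 'g', 'id' }

Productions for Y:
  Y → Y C e: FIRST = { 'g', 'id' }
  Y → C: FIRST = { 'g', 'id' }
  Y → id: FIRST = { 'id' }
Productions for C:
  C → id: FIRST = { 'id' }
  C → E: FIRST = { 'g', 'id' }
Productions for E:
  E → g: FIRST = { 'g' }
  E → C f g: FIRST = { 'g', 'id' }
  E → id f: FIRST = { 'id' }

Conflict for Y: Y → Y C e and Y → C
  Overlap: { 'g', 'id' }
Conflict for Y: Y → Y C e and Y → id
  Overlap: { 'id' }
Conflict for Y: Y → C and Y → id
  Overlap: { 'id' }
Conflict for C: C → id and C → E
  Overlap: { 'id' }
Conflict for E: E → g and E → C f g
  Overlap: { 'g' }
Conflict for E: E → C f g and E → id f
  Overlap: { 'id' }

Answer: Yes. Y → Y C e / Y → C on { 'g', 'id' }; Y → Y C e / Y → id on { 'id' }; Y → C / Y → id on { 'id' }; C → id / C → E on { 'id' }; E → g / E → C f g on { 'g' }; E → C f g / E → id f on { 'id' }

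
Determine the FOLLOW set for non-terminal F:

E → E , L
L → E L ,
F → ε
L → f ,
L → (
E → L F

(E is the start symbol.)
In E → L F: F is at the end, add FOLLOW(E)

The FOLLOW sets referred to above (computed the same way, to a fixed point):
  FOLLOW(E) = { $, '(', ',', 'f' }

Taking the union: FOLLOW(F) = { $, '(', ',', 'f' }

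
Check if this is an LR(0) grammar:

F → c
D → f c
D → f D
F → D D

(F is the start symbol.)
Yes, the grammar is LR(0)

A grammar is LR(0) if no state in the canonical LR(0) collection has:
  - both a shift item (dot before a terminal) and a complete item (shift-reduce conflict), or
  - two or more complete items (reduce-reduce conflict; the accept item [F' → F .] counts as a complete item here).

Augment with F' → F and build the canonical LR(0) collection (I0 = CLOSURE({[F' → . F]}), then GOTO on every symbol after a dot until no new states appear). It has 8 states:
  I0: { [D → . f D], [D → . f c], [F → . D D], [F → . c], [F' → . F] }  — shift
  I1: { [D → . f D], [D → . f c], [F → D . D] }  — shift
  I2: { [F' → F .] }  — accept
  I3: { [F → c .] }  — reduce
  I4: { [D → . f D], [D → . f c], [D → f . D], [D → f . c] }  — shift
  I5: { [D → f D .] }  — reduce
  I6: { [D → f c .] }  — reduce
  I7: { [F → D D .] }  — reduce

Every state is either a pure shift/goto state or contains exactly one complete item and nothing to shift — no conflicts. The grammar is LR(0).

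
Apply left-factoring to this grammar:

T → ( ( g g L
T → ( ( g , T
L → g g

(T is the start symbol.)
T → ( ( g T'
T' → g L
T' → , T
L → g g

Left-factoring transforms A → αβ₁ | αβ₂ into A → αA' and A' → β₁ | β₂
(α is the longest common prefix among the alternatives). Repeat until
no nonterminal has two alternatives with a common prefix.

Round 1: T has alternatives sharing prefix '( ( g'. Introduce T': T → ( ( g T'
  Add: T' → g L
  Add: T' → , T

No remaining common prefixes — done.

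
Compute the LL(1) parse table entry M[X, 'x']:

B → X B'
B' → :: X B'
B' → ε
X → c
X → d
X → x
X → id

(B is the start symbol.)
To find M[X, 'x'], we find productions for X where 'x' is in the predict set (PREDICT(N → α) = (FIRST(α) \ {ε}) ∪ (FOLLOW(N) if α ⇒* ε)).

X → c: PREDICT = { 'c' }
X → d: PREDICT = { 'd' }
X → x: PREDICT = { 'x' }
  'x' is in predict set, so this production goes in M[X, 'x']
X → id: PREDICT = { 'id' }

M[X, 'x'] = X → x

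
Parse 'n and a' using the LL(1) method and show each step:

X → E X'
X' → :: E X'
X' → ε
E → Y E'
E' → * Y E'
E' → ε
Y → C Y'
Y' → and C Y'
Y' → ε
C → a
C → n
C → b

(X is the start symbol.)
LL(1) parsing maintains a stack (initially the start symbol over $) and the input. At each step: if the stack top is a terminal, match it against the current input token; if it is a non-terminal N, replace it with the RHS of M[N, lookahead] (the unique production whose predict set contains the lookahead).

Stack is shown with the top on the left.

Stack             Input      Action
-----------------------------------
X $               n and a $  output X → E X'
E X' $            n and a $  output E → Y E'
Y E' X' $         n and a $  output Y → C Y'
C Y' E' X' $      n and a $  output C → n
n Y' E' X' $      n and a $  match 'n'
Y' E' X' $        and a $    output Y' → and C Y'
and C Y' E' X' $  and a $    match 'and'
C Y' E' X' $      a $        output C → a
a Y' E' X' $      a $        match 'a'
Y' E' X' $        $          output Y' → ε
E' X' $           $          output E' → ε
X' $              $          output X' → ε
$                 $          accept

The string is accepted.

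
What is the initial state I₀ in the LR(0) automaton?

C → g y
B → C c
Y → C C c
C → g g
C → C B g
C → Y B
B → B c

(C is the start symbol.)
First, augment the grammar with C' → C
I₀ = CLOSURE({ [C' → . C] }):
  [C' → . C] has the dot before C: add [C → . g y], [C → . g g], [C → . C B g], [C → . Y B]
  [C → . Y B] has the dot before Y: add [Y → . C C c]
No further items can be added.

I₀ = { [C → . C B g], [C → . Y B], [C → . g g], [C → . g y], [C' → . C], [Y → . C C c] }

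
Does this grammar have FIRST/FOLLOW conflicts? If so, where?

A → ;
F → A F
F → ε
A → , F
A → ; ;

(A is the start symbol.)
Yes. F → A F with FOLLOW(F) on { ',', ';' }

A FIRST/FOLLOW conflict occurs when a non-terminal N has a nullable alternative N → β (β ⇒* ε) and another alternative N → α with FIRST(α) ∩ FOLLOW(N) ≠ ∅: on such a lookahead the parser cannot decide between expanding α and letting N vanish via β.

Nullable non-terminals: F.
FIRST sets used below: FIRST(A) = { ',', ';' }

F: nullable alternative(s) F → ε; FOLLOW(F) = { $, ',', ';' }
  F → A F: FIRST \ {ε} = { ',', ';' } — overlaps FOLLOW(F) on { ',', ';' }: CONFLICT
  F → ε: FIRST \ {ε} = { } — this is the only nullable alternative, skip

A has no nullable alternative, so no FIRST/FOLLOW check is needed there.

So the grammar has 1 FIRST/FOLLOW conflict (marked CONFLICT above).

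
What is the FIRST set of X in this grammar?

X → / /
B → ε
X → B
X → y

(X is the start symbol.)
FIRST sets of the other non-terminals involved (by the same procedure, iterated to a fixed point):
  FIRST(B) = { ε }

From X → / /:
  - '/' is a terminal: add '/' and stop
From X → B:
  - B is a non-terminal: add FIRST(B) \ {ε} = { }
    B is nullable and nothing follows, so the whole right-hand side can vanish: ε ∈ FIRST(X)
From X → y:
  - y is a terminal: add 'y' and stop

Collecting: FIRST(X) = { '/', 'y', ε }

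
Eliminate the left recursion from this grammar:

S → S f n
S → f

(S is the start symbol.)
S → f S'
S' → f n S'
S' → ε

S is directly left-recursive. The standard transformation for
  A → A α₁ | ... | A α_m | β₁ | ... | β_n
is
  A  → β₁ A' | ... | β_n A'
  A' → α₁ A' | ... | α_m A' | ε

S → f becomes S → f S'
S → S f n becomes S' → f n S'
Add S' → ε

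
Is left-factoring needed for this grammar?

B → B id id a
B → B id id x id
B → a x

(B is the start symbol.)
Yes, B has productions with common prefix 'B id id'

Left-factoring is needed when two productions for the same non-terminal
share a common prefix on the right-hand side.

Productions for B:
  B → B id id a
  B → B id id x id
  B → a x

Found common prefix 'B id id' in productions for B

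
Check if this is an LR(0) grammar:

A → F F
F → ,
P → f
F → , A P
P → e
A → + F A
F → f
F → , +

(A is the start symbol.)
A grammar is LR(0) if no state in the canonical LR(0) collection has:
  - both a shift item (dot before a terminal) and a complete item (shift-reduce conflict), or
  - two or more complete items (reduce-reduce conflict; the accept item [A' → A .] counts as a complete item here).

Augment with A' → A and build the canonical LR(0) collection (I0 = CLOSURE({[A' → . A]}), then GOTO on every symbol after a dot until no new states appear). It has 14 states:
  I0: { [A → . + F A], [A → . F F], [A' → . A], [F → . , +], [F → . , A P], [F → . ,], [F → . f] }  — shift
  I1: { [A → + . F A], [F → . , +], [F → . , A P], [F → . ,], [F → . f] }  — shift
  I2: { [A → . + F A], [A → . F F], [F → , . +], [F → , . A P], [F → , .], [F → . , +], [F → . , A P], [F → . ,], [F → . f] }  — shift, reduce
  I3: { [A' → A .] }  — accept
  I4: { [A → F . F], [F → . , +], [F → . , A P], [F → . ,], [F → . f] }  — shift
  I5: { [F → f .] }  — reduce
  I6: { [A → F F .] }  — reduce
  I7: { [A → + . F A], [F → , + .], [F → . , +], [F → . , A P], [F → . ,], [F → . f] }  — shift, reduce
  I8: { [F → , A . P], [P → . e], [P → . f] }  — shift
  I9: { [F → , A P .] }  — reduce
  I10: { [P → e .] }  — reduce
  I11: { [P → f .] }  — reduce
  I12: { [A → + F . A], [A → . + F A], [A → . F F], [F → . , +], [F → . , A P], [F → . ,], [F → . f] }  — shift
  I13: { [A → + F A .] }  — reduce

Conflict in state I2:
  Shift-reduce conflict between [F → , .] and [A → . + F A]
So the grammar is NOT LR(0).

Answer: No. Shift-reduce conflict between [F → , .] and [A → . + F A]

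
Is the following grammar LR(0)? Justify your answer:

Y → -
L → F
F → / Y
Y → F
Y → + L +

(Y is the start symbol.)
Yes, the grammar is LR(0)

Augment with Y' → Y and build the canonical LR(0) collection (I0 = CLOSURE({[Y' → . Y]}), then GOTO on every symbol after a dot until no new states appear). It has 10 states:
  I0: { [F → . / Y], [Y → . + L +], [Y → . -], [Y → . F], [Y' → . Y] }  — shift
  I1: { [F → . / Y], [L → . F], [Y → + . L +] }  — shift
  I2: { [Y → - .] }  — reduce
  I3: { [F → . / Y], [F → / . Y], [Y → . + L +], [Y → . -], [Y → . F] }  — shift
  I4: { [Y → F .] }  — reduce
  I5: { [Y' → Y .] }  — accept
  I6: { [F → / Y .] }  — reduce
  I7: { [L → F .] }  — reduce
  I8: { [Y → + L . +] }  — shift
  I9: { [Y → + L + .] }  — reduce

Every state is either a pure shift/goto state or contains exactly one complete item and nothing to shift — no conflicts. The grammar is LR(0).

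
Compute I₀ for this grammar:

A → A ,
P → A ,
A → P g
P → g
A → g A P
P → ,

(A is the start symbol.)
{ [A → . A ,], [A → . P g], [A → . g A P], [A' → . A], [P → . ,], [P → . A ,], [P → . g] }

First, augment the grammar with A' → A
I₀ = CLOSURE({ [A' → . A] }):
  [A' → . A] has the dot before A: add [A → . A ,], [A → . P g], [A → . g A P]
  [A → . P g] has the dot before P: add [P → . A ,], [P → . g], [P → . ,]
No further items can be added.

I₀ = { [A → . A ,], [A → . P g], [A → . g A P], [A' → . A], [P → . ,], [P → . A ,], [P → . g] }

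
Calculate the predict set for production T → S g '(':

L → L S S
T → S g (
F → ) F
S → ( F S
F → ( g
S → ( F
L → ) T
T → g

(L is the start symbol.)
{ '(' }

PREDICT(T → S g '(') = (FIRST(RHS) \ {ε}) ∪ (FOLLOW(T) if ε ∈ FIRST(RHS), i.e. RHS ⇒* ε)
FIRST(S) = { '(' }
FIRST(S g '(') = { '(' }
ε ∉ FIRST(S g '('), so FOLLOW(T) is not added.
PREDICT(T → S g '(') = { '(' }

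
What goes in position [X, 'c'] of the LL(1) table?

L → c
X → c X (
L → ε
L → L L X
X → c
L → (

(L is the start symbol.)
To find M[X, 'c'], we find productions for X where 'c' is in the predict set (PREDICT(N → α) = (FIRST(α) \ {ε}) ∪ (FOLLOW(N) if α ⇒* ε)).

X → c X (: PREDICT = { 'c' }
  'c' is in predict set, so this production goes in M[X, 'c']
X → c: PREDICT = { 'c' }
  'c' is in predict set, so this production goes in M[X, 'c']

M[X, 'c'] = X → c X (, X → c  (a multiply-defined cell — the grammar is not LL(1))

Answer: X → c X (, X → c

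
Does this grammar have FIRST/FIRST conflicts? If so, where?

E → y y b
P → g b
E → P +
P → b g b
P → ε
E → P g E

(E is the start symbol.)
Yes. E → P '+' / E → P g E on { 'b', 'g' }

A FIRST/FIRST conflict occurs when two productions N → α and N → β for the same non-terminal have FIRST(α) ∩ FIRST(β) ≠ ∅ (with ε ∈ FIRST of a nullable right-hand side, so two nullable alternatives also conflict).

FIRST sets of the non-terminals at (or reachable through a nullable prefix from) the front of some alternative:
  FIRST(P) = { 'b', 'g', ε }

Productions for E:
  E → y y b: FIRST = { 'y' }
  E → P +: FIRST = { '+', 'b', 'g' }
  E → P g E: FIRST = { 'b', 'g' }
Productions for P:
  P → g b: FIRST = { 'g' }
  P → b g b: FIRST = { 'b' }
  P → ε: FIRST = { ε }

Conflict for E: E → P + and E → P g E
  Overlap: { 'b', 'g' }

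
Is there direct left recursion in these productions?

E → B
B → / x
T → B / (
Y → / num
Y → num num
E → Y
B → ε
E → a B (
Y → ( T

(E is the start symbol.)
E → B: starts with B
B → / x: starts with '/'
T → B / (: starts with B
Y → / num: starts with '/'
Y → num num: starts with num
E → Y: starts with Y
B → ε: starts with ε
E → a B (: starts with a
Y → ( T: starts with '('

No direct left recursion found.

Answer: No direct left recursion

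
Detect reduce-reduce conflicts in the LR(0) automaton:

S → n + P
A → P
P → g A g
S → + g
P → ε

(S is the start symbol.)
No reduce-reduce conflicts

Augment with S' → S and build the canonical LR(0) collection (I0 = CLOSURE({[S' → . S]}), then GOTO on every symbol after a dot until no new states appear). It has 11 states:
  I0: { [S → . + g], [S → . n + P], [S' → . S] }  — shift
  I1: { [S → + . g] }  — shift
  I2: { [S' → S .] }  — accept
  I3: { [S → n . + P] }  — shift
  I4: { [P → . g A g], [P → .], [S → n + . P] }  — shift, reduce
  I5: { [S → n + P .] }  — reduce
  I6: { [A → . P], [P → . g A g], [P → .], [P → g . A g] }  — shift, reduce
  I7: { [P → g A . g] }  — shift
  I8: { [A → P .] }  — reduce
  I9: { [P → g A g .] }  — reduce
  I10: { [S → + g .] }  — reduce

No state contains more than one complete item.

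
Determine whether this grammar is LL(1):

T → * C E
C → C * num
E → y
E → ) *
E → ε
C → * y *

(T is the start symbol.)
No. Predict set conflict for C: { '*' }

Relevant sets:
  FIRST(C) = { '*' }
  FOLLOW(E) = { $ }

For C:
  PREDICT(C → C '*' num) = { '*' }
  PREDICT(C → '*' y '*') = { '*' }
For E:
  PREDICT(E → y) = { 'y' }
  PREDICT(E → ')' '*') = { ')' }
  PREDICT(E → ε) = { $ }
T has a single production, so nothing to check there.

Conflict found: Predict set conflict for C: { '*' }
The grammar is NOT LL(1).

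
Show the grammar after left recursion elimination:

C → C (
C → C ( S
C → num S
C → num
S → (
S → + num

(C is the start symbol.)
C → num S C'
C → num C'
C' → ( C'
C' → ( S C'
C' → ε
S → (
S → + num

C is directly left-recursive. The standard transformation for
  A → A α₁ | ... | A α_m | β₁ | ... | β_n
is
  A  → β₁ A' | ... | β_n A'
  A' → α₁ A' | ... | α_m A' | ε

C → num S becomes C → num S C'
C → num becomes C → num C'
C → C ( becomes C' → ( C'
C → C ( S becomes C' → ( S C'
Add C' → ε

Productions for other non-terminals are unchanged:
  S → (
  S → + num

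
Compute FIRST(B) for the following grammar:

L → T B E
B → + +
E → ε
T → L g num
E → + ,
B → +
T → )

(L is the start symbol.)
{ '+' }

From B → + +:
  - '+' is a terminal: add '+' and stop
From B → +:
  - '+' is a terminal: add '+' and stop

Collecting: FIRST(B) = { '+' }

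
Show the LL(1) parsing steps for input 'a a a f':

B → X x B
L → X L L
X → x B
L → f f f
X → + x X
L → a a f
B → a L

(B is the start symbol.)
LL(1) parsing maintains a stack (initially the start symbol over $) and the input. At each step: if the stack top is a terminal, match it against the current input token; if it is a non-terminal N, replace it with the RHS of M[N, lookahead] (the unique production whose predict set contains the lookahead).

Stack is shown with the top on the left.

Stack    Input      Action
--------------------------
B $      a a a f $  output B → a L
a L $    a a a f $  match 'a'
L $      a a f $    output L → a a f
a a f $  a a f $    match 'a'
a f $    a f $      match 'a'
f $      f $        match 'f'
$        $          accept

The string is accepted.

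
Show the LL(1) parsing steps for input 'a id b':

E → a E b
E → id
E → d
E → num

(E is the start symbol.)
LL(1) parsing maintains a stack (initially the start symbol over $) and the input. At each step: if the stack top is a terminal, match it against the current input token; if it is a non-terminal N, replace it with the RHS of M[N, lookahead] (the unique production whose predict set contains the lookahead).

Stack is shown with the top on the left.

Stack    Input     Action
-------------------------
E $      a id b $  output E → a E b
a E b $  a id b $  match 'a'
E b $    id b $    output E → id
id b $   id b $    match 'id'
b $      b $       match 'b'
$        $         accept

The string is accepted.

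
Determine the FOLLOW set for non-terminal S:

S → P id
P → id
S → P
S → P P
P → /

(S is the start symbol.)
To compute FOLLOW(S), find every occurrence of S on a right-hand side N → α S β: add FIRST(β) \ {ε}, and if β is empty or nullable also add FOLLOW(N). Iterate to a fixed point.

S is the start symbol, so $ ∈ FOLLOW(S).
S does not occur on any right-hand side.

Taking the union: FOLLOW(S) = { $ }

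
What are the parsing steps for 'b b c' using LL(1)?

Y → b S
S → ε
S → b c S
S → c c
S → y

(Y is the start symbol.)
LL(1) parsing maintains a stack (initially the start symbol over $) and the input. At each step: if the stack top is a terminal, match it against the current input token; if it is a non-terminal N, replace it with the RHS of M[N, lookahead] (the unique production whose predict set contains the lookahead).

Stack is shown with the top on the left.

Stack    Input    Action
------------------------
Y $      b b c $  output Y → b S
b S $    b b c $  match 'b'
S $      b c $    output S → b c S
b c S $  b c $    match 'b'
c S $    c $      match 'c'
S $      $        output S → ε
$        $        accept

The string is accepted.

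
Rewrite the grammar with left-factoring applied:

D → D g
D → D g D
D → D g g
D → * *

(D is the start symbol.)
D → D g D'
D' → ε
D' → D
D' → g
D → * *

Left-factoring transforms A → αβ₁ | αβ₂ into A → αA' and A' → β₁ | β₂
(α is the longest common prefix among the alternatives). Repeat until
no nonterminal has two alternatives with a common prefix.

Round 1: D has alternatives sharing prefix 'D g'. Introduce D': D → D g D'
  Add: D' → ε
  Add: D' → D
  Add: D' → g

No remaining common prefixes — done.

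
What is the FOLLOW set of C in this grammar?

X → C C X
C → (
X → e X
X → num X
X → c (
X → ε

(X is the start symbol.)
In X → C C X: C is followed by C X, add FIRST(C X) \ {ε} = { '(' }
In X → C C X: C is followed by X, add FIRST(X) \ {ε} = { '(', 'c', 'e', 'num' }
  X is nullable, so also add FOLLOW(X)

The FOLLOW sets referred to above (computed the same way, to a fixed point):
  FOLLOW(X) = { $ }

Taking the union: FOLLOW(C) = { $, '(', 'c', 'e', 'num' }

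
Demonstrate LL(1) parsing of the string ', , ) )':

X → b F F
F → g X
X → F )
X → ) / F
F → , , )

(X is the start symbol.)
Stack is shown with the top on the left.

Stack      Input      Action
----------------------------
X $        , , ) ) $  output X → F )
F ) $      , , ) ) $  output F → , , )
, , ) ) $  , , ) ) $  match ','
, ) ) $    , ) ) $    match ','
) ) $      ) ) $      match ')'
) $        ) $        match ')'
$          $          accept

The string is accepted.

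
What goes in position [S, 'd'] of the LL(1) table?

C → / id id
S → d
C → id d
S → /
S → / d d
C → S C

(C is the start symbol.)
To find M[S, 'd'], we find productions for S where 'd' is in the predict set (PREDICT(N → α) = (FIRST(α) \ {ε}) ∪ (FOLLOW(N) if α ⇒* ε)).

S → d: PREDICT = { 'd' }
  'd' is in predict set, so this production goes in M[S, 'd']
S → /: PREDICT = { '/' }
S → / d d: PREDICT = { '/' }

M[S, 'd'] = S → d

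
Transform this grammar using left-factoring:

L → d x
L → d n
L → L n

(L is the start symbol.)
L → d L'
L' → x
L' → n
L → L n

Left-factoring transforms A → αβ₁ | αβ₂ into A → αA' and A' → β₁ | β₂
(α is the longest common prefix among the alternatives). Repeat until
no nonterminal has two alternatives with a common prefix.

Round 1: L has alternatives sharing prefix 'd'. Introduce L': L → d L'
  Add: L' → x
  Add: L' → n

No remaining common prefixes — done.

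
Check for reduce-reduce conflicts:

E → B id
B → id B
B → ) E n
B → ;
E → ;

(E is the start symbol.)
A reduce-reduce conflict occurs when an LR(0) state has two complete items [A → α .] and [B → β .] — both call for a reduction, and with no lookahead the parser cannot choose between them.

Augment with E' → E and build the canonical LR(0) collection (I0 = CLOSURE({[E' → . E]}), then GOTO on every symbol after a dot until no new states appear). It has 11 states:
  I0: { [B → . ) E n], [B → . ;], [B → . id B], [E → . ;], [E → . B id], [E' → . E] }  — shift
  I1: { [B → ) . E n], [B → . ) E n], [B → . ;], [B → . id B], [E → . ;], [E → . B id] }  — shift
  I2: { [B → ; .], [E → ; .] }  — 2 reduces
  I3: { [E → B . id] }  — shift
  I4: { [E' → E .] }  — accept
  I5: { [B → . ) E n], [B → . ;], [B → . id B], [B → id . B] }  — shift
  I6: { [B → ; .] }  — reduce
  I7: { [B → id B .] }  — reduce
  I8: { [E → B id .] }  — reduce
  I9: { [B → ) E . n] }  — shift
  I10: { [B → ) E n .] }  — reduce

I2 contains complete items [B → ; .], [E → ; .] — reduce-reduce conflict.

Answer: Yes — I2: [B → ; .] vs [E → ; .]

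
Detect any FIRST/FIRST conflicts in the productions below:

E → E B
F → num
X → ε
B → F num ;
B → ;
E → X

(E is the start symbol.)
A FIRST/FIRST conflict occurs when two productions N → α and N → β for the same non-terminal have FIRST(α) ∩ FIRST(β) ≠ ∅ (with ε ∈ FIRST of a nullable right-hand side, so two nullable alternatives also conflict).

FIRST sets of the non-terminals at (or reachable through a nullable prefix from) the front of some alternative:
  FIRST(E) = { ';', 'num', ε }
  FIRST(B) = { ';', 'num' }
  FIRST(X) = { ε }
  FIRST(F) = { 'num' }

Productions for E:
  E → E B: FIRST = { ';', 'num' }
  E → X: FIRST = { ε }
Productions for B:
  B → F num ;: FIRST = { 'num' }
  B → ;: FIRST = { ';' }
F, X have only one production, so no FIRST/FIRST conflict is possible there.

All alternatives of each non-terminal have pairwise disjoint FIRST sets.

Answer: No FIRST/FIRST conflicts.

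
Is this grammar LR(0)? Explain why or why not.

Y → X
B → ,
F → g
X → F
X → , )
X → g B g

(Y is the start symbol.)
A grammar is LR(0) if no state in the canonical LR(0) collection has:
  - both a shift item (dot before a terminal) and a complete item (shift-reduce conflict), or
  - two or more complete items (reduce-reduce conflict; the accept item [Y' → Y .] counts as a complete item here).

Augment with Y' → Y and build the canonical LR(0) collection (I0 = CLOSURE({[Y' → . Y]}), then GOTO on every symbol after a dot until no new states appear). It has 10 states:
  I0: { [F → . g], [X → . , )], [X → . F], [X → . g B g], [Y → . X], [Y' → . Y] }  — shift
  I1: { [X → , . )] }  — shift
  I2: { [X → F .] }  — reduce
  I3: { [Y → X .] }  — reduce
  I4: { [Y' → Y .] }  — accept
  I5: { [B → . ,], [F → g .], [X → g . B g] }  — shift, reduce
  I6: { [B → , .] }  — reduce
  I7: { [X → g B . g] }  — shift
  I8: { [X → g B g .] }  — reduce
  I9: { [X → , ) .] }  — reduce

Conflict in state I5:
  Shift-reduce conflict between [F → g .] and [B → . ,]
So the grammar is NOT LR(0).

Answer: No. Shift-reduce conflict between [F → g .] and [B → . ,]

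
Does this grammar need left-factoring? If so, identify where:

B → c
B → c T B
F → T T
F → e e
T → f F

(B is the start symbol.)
Yes, B has productions with common prefix 'c'

Left-factoring is needed when two productions for the same non-terminal
share a common prefix on the right-hand side.

Productions for B:
  B → c
  B → c T B
Productions for F:
  F → T T
  F → e e

Found common prefix 'c' in productions for B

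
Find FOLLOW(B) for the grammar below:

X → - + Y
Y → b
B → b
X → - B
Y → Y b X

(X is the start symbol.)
To compute FOLLOW(B), find every occurrence of B on a right-hand side N → α B β: add FIRST(β) \ {ε}, and if β is empty or nullable also add FOLLOW(N). Iterate to a fixed point.

In X → - B: B is at the end, add FOLLOW(X)

The FOLLOW sets referred to above (computed the same way, to a fixed point):
  FOLLOW(X) = { $, 'b' }

Taking the union: FOLLOW(B) = { $, 'b' }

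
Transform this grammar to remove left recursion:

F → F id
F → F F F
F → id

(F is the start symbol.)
F → id F'
F' → id F'
F' → F F F'
F' → ε

F is directly left-recursive. The standard transformation for
  A → A α₁ | ... | A α_m | β₁ | ... | β_n
is
  A  → β₁ A' | ... | β_n A'
  A' → α₁ A' | ... | α_m A' | ε

F → id becomes F → id F'
F → F id becomes F' → id F'
F → F F F becomes F' → F F F'
Add F' → ε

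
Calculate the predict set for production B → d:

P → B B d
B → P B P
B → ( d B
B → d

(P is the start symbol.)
{ 'd' }

PREDICT(B → d) = (FIRST(RHS) \ {ε}) ∪ (FOLLOW(B) if ε ∈ FIRST(RHS), i.e. RHS ⇒* ε)
FIRST(d) = { 'd' }
ε ∉ FIRST(d), so FOLLOW(B) is not added.
PREDICT(B → d) = { 'd' }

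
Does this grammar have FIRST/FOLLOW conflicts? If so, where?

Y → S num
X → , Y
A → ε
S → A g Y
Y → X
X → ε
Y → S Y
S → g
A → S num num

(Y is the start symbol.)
A FIRST/FOLLOW conflict occurs when a non-terminal N has a nullable alternative N → β (β ⇒* ε) and another alternative N → α with FIRST(α) ∩ FOLLOW(N) ≠ ∅: on such a lookahead the parser cannot decide between expanding α and letting N vanish via β.

Nullable non-terminals: A, X, Y.
FIRST sets used below: FIRST(S) = { 'g' }, FIRST(X) = { ',', ε }

A: nullable alternative(s) A → ε; FOLLOW(A) = { 'g' }
  A → ε: FIRST \ {ε} = { } — this is the only nullable alternative, skip
  A → S num num: FIRST \ {ε} = { 'g' } — overlaps FOLLOW(A) on { 'g' }: CONFLICT

X: nullable alternative(s) X → ε; FOLLOW(X) = { $, ',', 'g', 'num' }
  X → , Y: FIRST \ {ε} = { ',' } — overlaps FOLLOW(X) on { ',' }: CONFLICT
  X → ε: FIRST \ {ε} = { } — this is the only nullable alternative, skip

Y: nullable alternative(s) Y → X; FOLLOW(Y) = { $, ',', 'g', 'num' }
  Y → S num: FIRST \ {ε} = { 'g' } — overlaps FOLLOW(Y) on { 'g' }: CONFLICT
  Y → X: FIRST \ {ε} = { ',' } — this is the only nullable alternative, skip
  Y → S Y: FIRST \ {ε} = { 'g' } — overlaps FOLLOW(Y) on { 'g' }: CONFLICT

S has no nullable alternative, so no FIRST/FOLLOW check is needed there.

So the grammar has 4 FIRST/FOLLOW conflicts (marked CONFLICT above).

Answer: Yes. Y → S num with FOLLOW(Y) on { 'g' }; Y → S Y with FOLLOW(Y) on { 'g' }; X → ',' Y with FOLLOW(X) on { ',' }; A → S num num with FOLLOW(A) on { 'g' }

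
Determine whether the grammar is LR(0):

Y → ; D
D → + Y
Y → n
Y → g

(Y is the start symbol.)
A grammar is LR(0) if no state in the canonical LR(0) collection has:
  - both a shift item (dot before a terminal) and a complete item (shift-reduce conflict), or
  - two or more complete items (reduce-reduce conflict; the accept item [Y' → Y .] counts as a complete item here).

Augment with Y' → Y and build the canonical LR(0) collection (I0 = CLOSURE({[Y' → . Y]}), then GOTO on every symbol after a dot until no new states appear). It has 8 states:
  I0: { [Y → . ; D], [Y → . g], [Y → . n], [Y' → . Y] }  — shift
  I1: { [D → . + Y], [Y → ; . D] }  — shift
  I2: { [Y' → Y .] }  — accept
  I3: { [Y → g .] }  — reduce
  I4: { [Y → n .] }  — reduce
  I5: { [D → + . Y], [Y → . ; D], [Y → . g], [Y → . n] }  — shift
  I6: { [Y → ; D .] }  — reduce
  I7: { [D → + Y .] }  — reduce

Every state is either a pure shift/goto state or contains exactly one complete item and nothing to shift — no conflicts. The grammar is LR(0).

Answer: Yes, the grammar is LR(0)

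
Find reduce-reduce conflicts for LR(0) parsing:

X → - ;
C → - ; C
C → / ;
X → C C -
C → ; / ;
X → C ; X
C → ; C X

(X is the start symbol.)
Yes — I18: [C → / ; .] vs [C → ; / ; .]

Augment with X' → X and build the canonical LR(0) collection (I0 = CLOSURE({[X' → . X]}), then GOTO on every symbol after a dot until no new states appear). It has 22 states:
  I0: { [C → . - ; C], [C → . / ;], [C → . ; / ;], [C → . ; C X], [X → . - ;], [X → . C ; X], [X → . C C -], [X' → . X] }  — shift
  I1: { [C → - . ; C], [X → - . ;] }  — shift
  I2: { [C → / . ;] }  — shift
  I3: { [C → . - ; C], [C → . / ;], [C → . ; / ;], [C → . ; C X], [C → ; . / ;], [C → ; . C X] }  — shift
  I4: { [C → . - ; C], [C → . / ;], [C → . ; / ;], [C → . ; C X], [X → C . ; X], [X → C . C -] }  — shift
  I5: { [X' → X .] }  — accept
  I6: { [C → - . ; C] }  — shift
  I7: { [C → . - ; C], [C → . / ;], [C → . ; / ;], [C → . ; C X], [C → ; . / ;], [C → ; . C X], [X → . - ;], [X → . C ; X], [X → . C C -], [X → C ; . X] }  — shift
  I8: { [X → C C . -] }  — shift
  I9: { [X → C C - .] }  — reduce
  I10: { [C → / . ;], [C → ; / . ;] }  — shift
  I11: { [C → . - ; C], [C → . / ;], [C → . ; / ;], [C → . ; C X], [C → ; C . X], [X → . - ;], [X → . C ; X], [X → . C C -], [X → C . ; X], [X → C . C -] }  — shift
  I12: { [X → C ; X .] }  — reduce
  I13: { [C → . - ; C], [C → . / ;], [C → . ; / ;], [C → . ; C X], [X → C . ; X], [X → C . C -], [X → C C . -] }  — shift
  I14: { [C → ; C X .] }  — reduce
  I15: { [C → - . ; C], [X → C C - .] }  — shift, reduce
  I16: { [C → - ; . C], [C → . - ; C], [C → . / ;], [C → . ; / ;], [C → . ; C X] }  — shift
  I17: { [C → - ; C .] }  — reduce
  I18: { [C → / ; .], [C → ; / ; .] }  — 2 reduces
  I19: { [C → . - ; C], [C → . / ;], [C → . ; / ;], [C → . ; C X], [C → ; C . X], [X → . - ;], [X → . C ; X], [X → . C C -] }  — shift
  I20: { [C → / ; .] }  — reduce
  I21: { [C → - ; . C], [C → . - ; C], [C → . / ;], [C → . ; / ;], [C → . ; C X], [X → - ; .] }  — shift, reduce

I18 contains complete items [C → / ; .], [C → ; / ; .] — reduce-reduce conflict.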